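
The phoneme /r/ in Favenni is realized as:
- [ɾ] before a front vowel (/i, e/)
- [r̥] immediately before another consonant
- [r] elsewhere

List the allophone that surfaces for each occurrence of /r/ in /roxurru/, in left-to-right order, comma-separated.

Occurrence 1 (position 1): no conditioning environment matches → elsewhere allophone [r].
Occurrence 2 (position 5): immediately before another consonant → [r̥].
Occurrence 3 (position 6): no conditioning environment matches → elsewhere allophone [r].

[r], [r̥], [r]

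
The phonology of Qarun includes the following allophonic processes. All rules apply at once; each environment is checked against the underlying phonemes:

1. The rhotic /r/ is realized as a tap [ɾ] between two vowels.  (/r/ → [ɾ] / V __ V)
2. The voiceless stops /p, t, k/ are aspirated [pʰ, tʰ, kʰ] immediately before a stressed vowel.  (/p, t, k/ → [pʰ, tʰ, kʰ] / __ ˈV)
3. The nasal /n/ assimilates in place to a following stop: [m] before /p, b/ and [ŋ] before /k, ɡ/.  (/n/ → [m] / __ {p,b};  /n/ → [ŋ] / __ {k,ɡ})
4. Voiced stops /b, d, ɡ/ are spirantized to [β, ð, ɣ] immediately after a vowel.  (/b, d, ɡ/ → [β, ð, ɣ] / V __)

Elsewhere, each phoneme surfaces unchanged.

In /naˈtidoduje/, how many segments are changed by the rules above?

3

Segments that undergo a rule: /t/ → [tʰ] (rule 2); /d/ → [ð] (rule 4); /d/ → [ð] (rule 4).
All other segments surface unchanged.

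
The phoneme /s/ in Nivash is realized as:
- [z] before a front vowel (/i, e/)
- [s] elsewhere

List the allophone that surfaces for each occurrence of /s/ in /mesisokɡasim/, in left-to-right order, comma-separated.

Occurrence 1 (position 3): before a front vowel (/i, e/) → [z].
Occurrence 2 (position 5): no conditioning environment matches → elsewhere allophone [s].
Occurrence 3 (position 10): before a front vowel (/i, e/) → [z].

[z], [s], [z]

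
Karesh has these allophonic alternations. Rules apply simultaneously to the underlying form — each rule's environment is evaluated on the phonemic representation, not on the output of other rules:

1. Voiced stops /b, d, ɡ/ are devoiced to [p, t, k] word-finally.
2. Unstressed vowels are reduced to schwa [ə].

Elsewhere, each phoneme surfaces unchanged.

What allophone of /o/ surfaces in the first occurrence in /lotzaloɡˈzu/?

/o/ meets the environment for rule 2 (in an unstressed syllable) → [ə].

[ə]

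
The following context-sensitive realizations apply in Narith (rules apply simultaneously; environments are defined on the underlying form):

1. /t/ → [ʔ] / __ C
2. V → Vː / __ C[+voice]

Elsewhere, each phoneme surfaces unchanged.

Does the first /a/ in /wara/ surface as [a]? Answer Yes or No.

No

/a/ (between /w/ and /r/): before a voiced consonant, so rule 2 applies → [aː].
The actual realization is [aː], not [a].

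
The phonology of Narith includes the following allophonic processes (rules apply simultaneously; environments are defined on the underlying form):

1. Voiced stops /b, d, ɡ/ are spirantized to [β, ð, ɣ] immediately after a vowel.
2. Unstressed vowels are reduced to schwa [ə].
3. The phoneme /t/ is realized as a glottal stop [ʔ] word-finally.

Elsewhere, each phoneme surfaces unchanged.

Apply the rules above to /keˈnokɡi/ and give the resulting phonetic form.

/e/ — between /k/ and /n/, in an unstressed syllable — surfaces as [ə] (rule 2).
/o/ (between /n/ and /k/) fails the environment for rule 2, so it stays [o].
/ɡ/ (between /k/ and /i/): rule 1 targets it, but not immediately after a vowel → unchanged [ɡ].
Rule 2 applies to /i/ (word-final: in an unstressed syllable) → [ə].

[kəˈnokɡə]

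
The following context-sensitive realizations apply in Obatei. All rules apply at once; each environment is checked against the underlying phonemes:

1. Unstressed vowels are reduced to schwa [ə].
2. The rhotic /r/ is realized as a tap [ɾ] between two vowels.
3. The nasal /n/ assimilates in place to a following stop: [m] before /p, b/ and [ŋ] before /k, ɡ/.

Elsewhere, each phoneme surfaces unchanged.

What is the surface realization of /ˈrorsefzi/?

/r/ (word-initial): rule 2 targets it, but not between two vowels → unchanged [r].
/o/ — between /r/ and /r/; rule 1 does not apply here → [o].
/r/ (between /o/ and /s/): rule 2 targets it, but not between two vowels → unchanged [r].
Rule 1 applies to /e/ (between /s/ and /f/: in an unstressed syllable) → [ə].
Rule 1 applies to /i/ (word-final: in an unstressed syllable) → [ə].

[ˈrorsəfzə]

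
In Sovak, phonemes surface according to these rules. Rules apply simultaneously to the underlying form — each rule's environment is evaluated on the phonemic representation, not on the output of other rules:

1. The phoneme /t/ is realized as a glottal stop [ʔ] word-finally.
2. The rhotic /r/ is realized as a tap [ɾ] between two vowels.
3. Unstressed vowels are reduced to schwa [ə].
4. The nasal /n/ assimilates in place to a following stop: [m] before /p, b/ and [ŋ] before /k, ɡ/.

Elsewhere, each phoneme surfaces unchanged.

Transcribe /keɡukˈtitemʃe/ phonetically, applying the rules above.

[kəɡəkˈtitəmʃə]

/k/ (word-initial): no rule targets it → [k].
/e/ (between /k/ and /ɡ/) occurs in an unstressed syllable → [ə] by rule 3.
/ɡ/ stays [ɡ].
/u/ — between /ɡ/ and /k/, in an unstressed syllable — surfaces as [ə] (rule 3).
/k/ (between /u/ and /t/) is unaffected → [k].
/t/ (between /k/ and /i/) fails the environment for rule 1, so it stays [t].
/i/ — between /t/ and /t/; rule 3 does not apply here → [i].
/t/ (between /i/ and /e/) fails the environment for rule 1, so it stays [t].
/e/ meets the environment for rule 3 (in an unstressed syllable) → [ə].
/m/ stays [m].
/ʃ/ stays [ʃ].
Rule 3 applies to /e/ (word-final: in an unstressed syllable) → [ə].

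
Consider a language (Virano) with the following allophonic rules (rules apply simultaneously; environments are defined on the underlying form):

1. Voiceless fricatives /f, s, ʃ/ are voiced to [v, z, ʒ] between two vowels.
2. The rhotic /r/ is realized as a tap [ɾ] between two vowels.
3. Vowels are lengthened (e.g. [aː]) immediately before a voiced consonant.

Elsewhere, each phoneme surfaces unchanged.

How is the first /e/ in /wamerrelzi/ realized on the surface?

[eː]

/e/ (between /m/ and /r/): before a voiced consonant, so rule 3 applies → [eː].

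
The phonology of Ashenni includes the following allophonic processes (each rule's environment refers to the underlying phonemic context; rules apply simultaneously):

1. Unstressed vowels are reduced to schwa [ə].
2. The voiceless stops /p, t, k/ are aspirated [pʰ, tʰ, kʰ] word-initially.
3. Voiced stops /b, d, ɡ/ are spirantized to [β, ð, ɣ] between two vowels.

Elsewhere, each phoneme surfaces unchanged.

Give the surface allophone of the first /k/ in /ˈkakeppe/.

[kʰ]

/k/ (word-initial) occurs word-initially → [kʰ] by rule 2.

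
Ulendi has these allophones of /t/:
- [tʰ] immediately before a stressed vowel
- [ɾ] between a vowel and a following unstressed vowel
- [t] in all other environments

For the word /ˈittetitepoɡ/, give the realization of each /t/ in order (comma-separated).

[t], [t], [ɾ], [ɾ]

Occurrence 1 (position 2): no conditioning environment matches → elsewhere allophone [t].
Occurrence 2 (position 3): no conditioning environment matches → elsewhere allophone [t].
Occurrence 3 (position 5): between a vowel and an unstressed vowel → [ɾ].
Occurrence 4 (position 7): between a vowel and an unstressed vowel → [ɾ].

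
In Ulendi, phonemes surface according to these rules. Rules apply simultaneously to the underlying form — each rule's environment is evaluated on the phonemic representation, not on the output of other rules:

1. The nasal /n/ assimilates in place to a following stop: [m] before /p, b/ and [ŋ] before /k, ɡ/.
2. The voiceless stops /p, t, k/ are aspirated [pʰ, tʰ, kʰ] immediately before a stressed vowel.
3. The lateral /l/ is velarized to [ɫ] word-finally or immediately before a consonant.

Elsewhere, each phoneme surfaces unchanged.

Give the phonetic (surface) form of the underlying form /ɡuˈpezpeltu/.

[ɡuˈpʰezpeɫtu]

/ɡ/ (word-initial) is unaffected → [ɡ].
/u/ (between /ɡ/ and /p/): no rule targets it → [u].
/p/ (between /u/ and /e/): immediately before a stressed vowel, so rule 2 applies → [pʰ].
/e/ (between /p/ and /z/) is unaffected → [e].
/z/ stays [z].
/p/ (between /z/ and /e/) is in the target of rule 2 but the environment (immediately before a stressed vowel) is not met → [p].
/e/ (between /p/ and /l/): no rule targets it → [e].
/l/ meets the environment for rule 3 (word-finally or immediately before a consonant) → [ɫ].
/t/ — between /l/ and /u/; rule 2 does not apply here → [t].
/u/ (word-final) is unaffected → [u].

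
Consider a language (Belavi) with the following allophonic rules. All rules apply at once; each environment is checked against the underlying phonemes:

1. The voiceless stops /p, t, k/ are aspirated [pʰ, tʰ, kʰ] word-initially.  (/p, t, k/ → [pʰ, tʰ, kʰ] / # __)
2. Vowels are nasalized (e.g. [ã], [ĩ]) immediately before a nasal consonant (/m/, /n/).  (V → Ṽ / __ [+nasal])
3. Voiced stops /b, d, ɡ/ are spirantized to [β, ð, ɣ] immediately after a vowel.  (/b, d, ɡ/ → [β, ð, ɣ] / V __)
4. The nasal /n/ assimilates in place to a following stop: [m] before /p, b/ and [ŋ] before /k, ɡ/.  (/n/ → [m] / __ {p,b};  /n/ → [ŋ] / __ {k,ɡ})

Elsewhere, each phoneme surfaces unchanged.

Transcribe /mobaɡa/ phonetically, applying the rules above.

[moβaɣa]

/o/ (between /m/ and /b/) is in the target of rule 2 but the environment (before a nasal consonant) is not met → [o].
/b/ — between /o/ and /a/, immediately after a vowel — surfaces as [β] (rule 3).
/a/ (between /b/ and /ɡ/): rule 2 targets it, but not before a nasal consonant → unchanged [a].
/ɡ/ — between /a/ and /a/, immediately after a vowel — surfaces as [ɣ] (rule 3).
/a/ (word-final) is in the target of rule 2 but the environment (before a nasal consonant) is not met → [a].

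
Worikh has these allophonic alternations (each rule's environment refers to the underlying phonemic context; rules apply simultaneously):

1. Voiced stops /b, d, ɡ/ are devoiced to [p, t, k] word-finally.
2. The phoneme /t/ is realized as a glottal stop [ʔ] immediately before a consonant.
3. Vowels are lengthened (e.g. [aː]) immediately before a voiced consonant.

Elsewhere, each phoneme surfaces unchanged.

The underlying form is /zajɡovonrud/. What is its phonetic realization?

[zaːjɡoːvoːnruːt]

/z/ (word-initial) is unaffected → [z].
Rule 3 applies to /a/ (between /z/ and /j/: before a voiced consonant) → [aː].
/j/ — not in any rule's target class → [j].
/ɡ/ — between /j/ and /o/; rule 1 does not apply here → [ɡ].
Rule 3 applies to /o/ (between /ɡ/ and /v/: before a voiced consonant) → [oː].
/v/ (between /o/ and /o/) is unaffected → [v].
/o/ (between /v/ and /n/): before a voiced consonant, so rule 3 applies → [oː].
/n/ (between /o/ and /r/): no rule targets it → [n].
/r/ stays [r].
/u/ meets the environment for rule 3 (before a voiced consonant) → [uː].
Rule 1 applies to /d/ (word-final: word-finally) → [t].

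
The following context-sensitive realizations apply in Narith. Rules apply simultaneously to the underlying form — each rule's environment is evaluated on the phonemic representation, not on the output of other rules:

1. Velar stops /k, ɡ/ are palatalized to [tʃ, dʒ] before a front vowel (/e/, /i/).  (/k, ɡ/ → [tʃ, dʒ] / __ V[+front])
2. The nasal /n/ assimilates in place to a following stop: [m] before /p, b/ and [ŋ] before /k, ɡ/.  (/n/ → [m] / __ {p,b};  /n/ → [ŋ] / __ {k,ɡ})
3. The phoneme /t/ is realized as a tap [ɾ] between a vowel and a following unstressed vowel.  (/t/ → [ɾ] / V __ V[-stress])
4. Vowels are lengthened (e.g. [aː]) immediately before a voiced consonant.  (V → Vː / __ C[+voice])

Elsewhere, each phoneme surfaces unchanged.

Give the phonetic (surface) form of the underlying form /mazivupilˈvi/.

Rule 4 applies to /a/ (between /m/ and /z/: before a voiced consonant) → [aː].
/i/ meets the environment for rule 4 (before a voiced consonant) → [iː].
/u/ (between /v/ and /p/) fails the environment for rule 4, so it stays [u].
/i/ meets the environment for rule 4 (before a voiced consonant) → [iː].
/i/ (word-final) fails the environment for rule 4, so it stays [i].

[maːziːvupiːlˈvi]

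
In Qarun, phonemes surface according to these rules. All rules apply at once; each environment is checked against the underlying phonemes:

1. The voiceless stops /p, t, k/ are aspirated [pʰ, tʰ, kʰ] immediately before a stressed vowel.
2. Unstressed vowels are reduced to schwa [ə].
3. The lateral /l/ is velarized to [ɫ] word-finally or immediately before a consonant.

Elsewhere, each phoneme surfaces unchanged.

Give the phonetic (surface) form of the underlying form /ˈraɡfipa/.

/r/ (word-initial) is unaffected → [r].
/a/ (between /r/ and /ɡ/): rule 2 targets it, but not in an unstressed syllable → unchanged [a].
/ɡ/ (between /a/ and /f/): no rule targets it → [ɡ].
/f/ stays [f].
/i/ — between /f/ and /p/, in an unstressed syllable — surfaces as [ə] (rule 2).
/p/ — between /i/ and /a/; rule 1 does not apply here → [p].
/a/ (word-final) occurs in an unstressed syllable → [ə] by rule 2.

[ˈraɡfəpə]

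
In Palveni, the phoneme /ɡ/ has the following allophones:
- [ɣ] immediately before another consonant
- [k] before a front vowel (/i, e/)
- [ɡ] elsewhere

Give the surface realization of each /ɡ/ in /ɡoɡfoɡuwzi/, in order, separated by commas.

[ɡ], [ɣ], [ɡ]

Occurrence 1 (position 1): no conditioning environment matches → elsewhere allophone [ɡ].
Occurrence 2 (position 3): immediately before another consonant → [ɣ].
Occurrence 3 (position 6): no conditioning environment matches → elsewhere allophone [ɡ].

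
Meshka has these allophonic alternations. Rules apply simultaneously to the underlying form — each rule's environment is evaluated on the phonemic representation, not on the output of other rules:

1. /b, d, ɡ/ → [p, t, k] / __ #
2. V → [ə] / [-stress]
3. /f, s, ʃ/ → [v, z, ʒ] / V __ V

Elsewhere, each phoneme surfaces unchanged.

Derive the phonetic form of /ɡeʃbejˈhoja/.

[ɡəʃbəjˈhojə]

/ɡ/ (word-initial) is in the target of rule 1 but the environment (word-finally) is not met → [ɡ].
/e/ meets the environment for rule 2 (in an unstressed syllable) → [ə].
/ʃ/ — between /e/ and /b/; rule 3 does not apply here → [ʃ].
/b/ (between /ʃ/ and /e/): rule 1 targets it, but not word-finally → unchanged [b].
/e/ (between /b/ and /j/): in an unstressed syllable, so rule 2 applies → [ə].
/j/ (between /e/ and /h/): no rule targets it → [j].
/h/ (between /j/ and /o/): no rule targets it → [h].
/o/ — between /h/ and /j/; rule 2 does not apply here → [o].
/j/ (between /o/ and /a/) is unaffected → [j].
/a/ (word-final) occurs in an unstressed syllable → [ə] by rule 2.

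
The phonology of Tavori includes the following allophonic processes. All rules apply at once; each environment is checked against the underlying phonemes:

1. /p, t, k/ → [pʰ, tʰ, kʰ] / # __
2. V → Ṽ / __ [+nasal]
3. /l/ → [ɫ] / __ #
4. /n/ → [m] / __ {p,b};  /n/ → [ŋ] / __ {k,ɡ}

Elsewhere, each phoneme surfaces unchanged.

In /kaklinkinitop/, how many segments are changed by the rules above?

Segments that undergo a rule: /k/ → [kʰ] (rule 1); /i/ → [ĩ] (rule 2); /n/ → [ŋ] (rule 4); /i/ → [ĩ] (rule 2).
All other segments surface unchanged.

4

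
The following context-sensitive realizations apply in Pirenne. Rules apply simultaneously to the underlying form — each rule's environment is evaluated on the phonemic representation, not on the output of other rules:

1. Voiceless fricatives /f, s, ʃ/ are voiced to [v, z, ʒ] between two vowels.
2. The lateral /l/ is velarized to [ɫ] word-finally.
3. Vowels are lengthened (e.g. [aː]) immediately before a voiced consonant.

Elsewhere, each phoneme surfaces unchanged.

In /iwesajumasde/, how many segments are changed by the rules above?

4

Segments that undergo a rule: /i/ → [iː] (rule 3); /s/ → [z] (rule 1); /a/ → [aː] (rule 3); /u/ → [uː] (rule 3).
All other segments surface unchanged.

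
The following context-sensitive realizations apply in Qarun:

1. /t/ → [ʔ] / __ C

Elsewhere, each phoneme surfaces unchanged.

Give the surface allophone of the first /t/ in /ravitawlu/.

/t/ (between /i/ and /a/) fails the environment for rule 1, so it stays [t].

[t]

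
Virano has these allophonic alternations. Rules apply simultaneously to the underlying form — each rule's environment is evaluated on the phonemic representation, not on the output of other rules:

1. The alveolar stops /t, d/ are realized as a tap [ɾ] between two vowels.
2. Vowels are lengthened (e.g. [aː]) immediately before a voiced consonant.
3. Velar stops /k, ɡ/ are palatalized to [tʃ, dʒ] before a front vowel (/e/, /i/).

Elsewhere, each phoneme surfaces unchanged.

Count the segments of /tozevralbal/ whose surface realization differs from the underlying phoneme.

Segments that undergo a rule: /o/ → [oː] (rule 2); /e/ → [eː] (rule 2); /a/ → [aː] (rule 2); /a/ → [aː] (rule 2).
All other segments surface unchanged.

4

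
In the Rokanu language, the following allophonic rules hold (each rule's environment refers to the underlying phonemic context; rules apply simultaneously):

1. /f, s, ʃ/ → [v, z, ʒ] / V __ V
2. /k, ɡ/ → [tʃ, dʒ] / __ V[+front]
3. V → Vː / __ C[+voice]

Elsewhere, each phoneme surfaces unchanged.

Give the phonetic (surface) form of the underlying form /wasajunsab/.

[wazaːjuːnsaːb]

/a/ (between /w/ and /s/): rule 3 targets it, but not before a voiced consonant → unchanged [a].
/s/ (between /a/ and /a/) occurs between two vowels → [z] by rule 1.
/a/ — between /s/ and /j/, before a voiced consonant — surfaces as [aː] (rule 3).
/u/ — between /j/ and /n/, before a voiced consonant — surfaces as [uː] (rule 3).
/s/ (between /n/ and /a/) fails the environment for rule 1, so it stays [s].
/a/ meets the environment for rule 3 (before a voiced consonant) → [aː].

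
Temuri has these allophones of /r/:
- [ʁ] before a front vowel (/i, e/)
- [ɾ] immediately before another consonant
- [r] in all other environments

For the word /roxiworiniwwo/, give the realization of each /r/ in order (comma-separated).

[r], [ʁ]

Occurrence 1 (position 1): no conditioning environment matches → elsewhere allophone [r].
Occurrence 2 (position 7): before a front vowel (/i, e/) → [ʁ].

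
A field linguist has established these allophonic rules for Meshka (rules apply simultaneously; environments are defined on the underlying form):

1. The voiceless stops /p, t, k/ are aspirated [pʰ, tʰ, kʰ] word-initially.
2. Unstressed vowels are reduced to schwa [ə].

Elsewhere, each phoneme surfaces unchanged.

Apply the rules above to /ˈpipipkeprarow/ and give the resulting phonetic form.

Rule 1 applies to /p/ (word-initial: word-initially) → [pʰ].
/i/ — between /p/ and /p/; rule 2 does not apply here → [i].
/p/ (between /i/ and /i/) is in the target of rule 1 but the environment (word-initially) is not met → [p].
/i/ meets the environment for rule 2 (in an unstressed syllable) → [ə].
/p/ (between /i/ and /k/) fails the environment for rule 1, so it stays [p].
/k/ (between /p/ and /e/): rule 1 targets it, but not word-initially → unchanged [k].
Rule 2 applies to /e/ (between /k/ and /p/: in an unstressed syllable) → [ə].
/p/ — between /e/ and /r/; rule 1 does not apply here → [p].
/r/ — not in any rule's target class → [r].
Rule 2 applies to /a/ (between /r/ and /r/: in an unstressed syllable) → [ə].
/r/ — not in any rule's target class → [r].
Rule 2 applies to /o/ (between /r/ and /w/: in an unstressed syllable) → [ə].
/w/ (word-final): no rule targets it → [w].

[ˈpʰipəpkəprərəw]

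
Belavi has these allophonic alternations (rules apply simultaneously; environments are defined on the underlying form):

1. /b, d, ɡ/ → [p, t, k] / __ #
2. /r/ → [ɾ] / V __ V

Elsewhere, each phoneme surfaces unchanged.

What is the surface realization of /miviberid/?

[mivibeɾit]

/m/ — not in any rule's target class → [m].
/i/ (between /m/ and /v/): no rule targets it → [i].
/v/ — not in any rule's target class → [v].
/i/ (between /v/ and /b/) is unaffected → [i].
/b/ — between /i/ and /e/; rule 1 does not apply here → [b].
/e/ (between /b/ and /r/): no rule targets it → [e].
/r/ (between /e/ and /i/) occurs between two vowels → [ɾ] by rule 2.
/i/ (between /r/ and /d/) is unaffected → [i].
/d/ meets the environment for rule 1 (word-finally) → [t].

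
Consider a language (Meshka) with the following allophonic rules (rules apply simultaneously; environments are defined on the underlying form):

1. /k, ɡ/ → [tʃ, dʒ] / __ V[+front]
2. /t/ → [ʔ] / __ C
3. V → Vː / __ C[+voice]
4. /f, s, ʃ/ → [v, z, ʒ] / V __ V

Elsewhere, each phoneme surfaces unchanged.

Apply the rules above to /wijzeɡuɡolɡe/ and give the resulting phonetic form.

[wiːjzeːɡuːɡoːldʒe]

/w/ — not in any rule's target class → [w].
/i/ (between /w/ and /j/) occurs before a voiced consonant → [iː] by rule 3.
/j/ stays [j].
/z/ (between /j/ and /e/) is unaffected → [z].
Rule 3 applies to /e/ (between /z/ and /ɡ/: before a voiced consonant) → [eː].
/ɡ/ — between /e/ and /u/; rule 1 does not apply here → [ɡ].
/u/ (between /ɡ/ and /ɡ/): before a voiced consonant, so rule 3 applies → [uː].
/ɡ/ (between /u/ and /o/): rule 1 targets it, but not before a front vowel → unchanged [ɡ].
Rule 3 applies to /o/ (between /ɡ/ and /l/: before a voiced consonant) → [oː].
/l/ (between /o/ and /ɡ/) is unaffected → [l].
Rule 1 applies to /ɡ/ (between /l/ and /e/: before a front vowel) → [dʒ].
/e/ (word-final) is in the target of rule 3 but the environment (before a voiced consonant) is not met → [e].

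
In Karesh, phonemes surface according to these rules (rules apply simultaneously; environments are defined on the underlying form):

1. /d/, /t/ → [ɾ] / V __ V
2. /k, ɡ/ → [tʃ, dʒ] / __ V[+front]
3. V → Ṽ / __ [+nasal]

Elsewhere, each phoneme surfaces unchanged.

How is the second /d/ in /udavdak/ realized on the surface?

[d]

/d/ (between /v/ and /a/) fails the environment for rule 1, so it stays [d].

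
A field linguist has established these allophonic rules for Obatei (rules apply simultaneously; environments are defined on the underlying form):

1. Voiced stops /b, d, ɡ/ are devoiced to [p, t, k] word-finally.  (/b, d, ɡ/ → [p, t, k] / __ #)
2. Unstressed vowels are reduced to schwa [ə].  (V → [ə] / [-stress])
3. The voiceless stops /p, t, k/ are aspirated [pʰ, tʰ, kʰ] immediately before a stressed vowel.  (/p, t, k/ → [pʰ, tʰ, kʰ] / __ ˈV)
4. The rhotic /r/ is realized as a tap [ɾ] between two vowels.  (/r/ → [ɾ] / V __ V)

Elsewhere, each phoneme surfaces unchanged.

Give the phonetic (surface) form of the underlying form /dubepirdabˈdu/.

[dəbəpərdəbˈdu]

/d/ (word-initial): rule 1 targets it, but not word-finally → unchanged [d].
/u/ — between /d/ and /b/, in an unstressed syllable — surfaces as [ə] (rule 2).
/b/ — between /u/ and /e/; rule 1 does not apply here → [b].
/e/ (between /b/ and /p/): in an unstressed syllable, so rule 2 applies → [ə].
/p/ (between /e/ and /i/) fails the environment for rule 3, so it stays [p].
/i/ — between /p/ and /r/, in an unstressed syllable — surfaces as [ə] (rule 2).
/r/ (between /i/ and /d/): rule 4 targets it, but not between two vowels → unchanged [r].
/d/ (between /r/ and /a/) is in the target of rule 1 but the environment (word-finally) is not met → [d].
/a/ (between /d/ and /b/) occurs in an unstressed syllable → [ə] by rule 2.
/b/ (between /a/ and /d/): rule 1 targets it, but not word-finally → unchanged [b].
/d/ (between /b/ and /u/) fails the environment for rule 1, so it stays [d].
/u/ (word-final) is in the target of rule 2 but the environment (in an unstressed syllable) is not met → [u].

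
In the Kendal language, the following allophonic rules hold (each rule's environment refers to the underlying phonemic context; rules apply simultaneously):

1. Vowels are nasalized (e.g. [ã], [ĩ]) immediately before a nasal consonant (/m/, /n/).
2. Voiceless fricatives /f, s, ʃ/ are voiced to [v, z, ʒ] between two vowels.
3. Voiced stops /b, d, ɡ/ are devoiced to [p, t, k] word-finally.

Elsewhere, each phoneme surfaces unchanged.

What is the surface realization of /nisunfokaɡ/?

/n/ — not in any rule's target class → [n].
/i/ — between /n/ and /s/; rule 1 does not apply here → [i].
/s/ (between /i/ and /u/): between two vowels, so rule 2 applies → [z].
/u/ (between /s/ and /n/): before a nasal consonant, so rule 1 applies → [ũ].
/n/ (between /u/ and /f/): no rule targets it → [n].
/f/ — between /n/ and /o/; rule 2 does not apply here → [f].
/o/ (between /f/ and /k/) fails the environment for rule 1, so it stays [o].
/k/ stays [k].
/a/ (between /k/ and /ɡ/) is in the target of rule 1 but the environment (before a nasal consonant) is not met → [a].
/ɡ/ (word-final) occurs word-finally → [k] by rule 3.

[nizũnfokak]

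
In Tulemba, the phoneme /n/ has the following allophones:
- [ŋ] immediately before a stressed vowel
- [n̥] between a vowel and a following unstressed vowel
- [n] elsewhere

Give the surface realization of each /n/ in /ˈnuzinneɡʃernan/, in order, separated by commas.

[ŋ], [n], [n], [n], [n]

Occurrence 1 (position 1): immediately before a stressed vowel → [ŋ].
Occurrence 2 (position 5): no conditioning environment matches → elsewhere allophone [n].
Occurrence 3 (position 6): no conditioning environment matches → elsewhere allophone [n].
Occurrence 4 (position 12): no conditioning environment matches → elsewhere allophone [n].
Occurrence 5 (position 14): no conditioning environment matches → elsewhere allophone [n].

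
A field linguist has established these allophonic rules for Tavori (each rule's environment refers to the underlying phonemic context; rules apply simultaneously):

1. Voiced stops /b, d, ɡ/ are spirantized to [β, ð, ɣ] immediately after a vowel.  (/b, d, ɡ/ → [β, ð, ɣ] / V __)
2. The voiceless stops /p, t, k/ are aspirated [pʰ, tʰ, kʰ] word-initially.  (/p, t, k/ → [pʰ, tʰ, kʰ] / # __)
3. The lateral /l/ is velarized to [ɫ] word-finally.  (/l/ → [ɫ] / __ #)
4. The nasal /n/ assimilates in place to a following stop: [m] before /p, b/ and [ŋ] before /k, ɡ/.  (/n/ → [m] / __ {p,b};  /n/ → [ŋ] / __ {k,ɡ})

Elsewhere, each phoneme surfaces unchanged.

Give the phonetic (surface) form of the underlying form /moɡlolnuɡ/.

/ɡ/ — between /o/ and /l/, immediately after a vowel — surfaces as [ɣ] (rule 1).
/l/ (between /ɡ/ and /o/): rule 3 targets it, but not word-finally → unchanged [l].
/l/ (between /o/ and /n/): rule 3 targets it, but not word-finally → unchanged [l].
/n/ (between /l/ and /u/) is in the target of rule 4 but the environment (before a labial or velar stop) is not met → [n].
/ɡ/ (word-final) occurs immediately after a vowel → [ɣ] by rule 1.

[moɣlolnuɣ]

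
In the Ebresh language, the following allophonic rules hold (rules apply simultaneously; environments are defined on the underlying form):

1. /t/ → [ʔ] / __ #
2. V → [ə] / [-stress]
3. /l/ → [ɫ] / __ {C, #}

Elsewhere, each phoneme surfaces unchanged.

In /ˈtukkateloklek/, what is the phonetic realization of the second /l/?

[l]

/l/ (between /k/ and /e/) fails the environment for rule 3, so it stays [l].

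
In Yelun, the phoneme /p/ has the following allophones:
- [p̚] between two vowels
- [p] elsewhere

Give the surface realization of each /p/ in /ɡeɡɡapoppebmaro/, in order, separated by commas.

Occurrence 1 (position 6): between two vowels → [p̚].
Occurrence 2 (position 8): no conditioning environment matches → elsewhere allophone [p].
Occurrence 3 (position 9): no conditioning environment matches → elsewhere allophone [p].

[p̚], [p], [p]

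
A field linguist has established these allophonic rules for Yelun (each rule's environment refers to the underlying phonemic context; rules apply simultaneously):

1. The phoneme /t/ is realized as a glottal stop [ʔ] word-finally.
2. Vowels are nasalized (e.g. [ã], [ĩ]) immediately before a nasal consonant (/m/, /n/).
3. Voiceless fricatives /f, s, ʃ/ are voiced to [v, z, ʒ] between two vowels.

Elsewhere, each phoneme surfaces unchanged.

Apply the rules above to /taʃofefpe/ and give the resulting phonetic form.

[taʒovefpe]

/t/ (word-initial): rule 1 targets it, but not word-finally → unchanged [t].
/a/ (between /t/ and /ʃ/): rule 2 targets it, but not before a nasal consonant → unchanged [a].
/ʃ/ meets the environment for rule 3 (between two vowels) → [ʒ].
/o/ — between /ʃ/ and /f/; rule 2 does not apply here → [o].
/f/ — between /o/ and /e/, between two vowels — surfaces as [v] (rule 3).
/e/ — between /f/ and /f/; rule 2 does not apply here → [e].
/f/ (between /e/ and /p/): rule 3 targets it, but not between two vowels → unchanged [f].
/e/ (word-final) fails the environment for rule 2, so it stays [e].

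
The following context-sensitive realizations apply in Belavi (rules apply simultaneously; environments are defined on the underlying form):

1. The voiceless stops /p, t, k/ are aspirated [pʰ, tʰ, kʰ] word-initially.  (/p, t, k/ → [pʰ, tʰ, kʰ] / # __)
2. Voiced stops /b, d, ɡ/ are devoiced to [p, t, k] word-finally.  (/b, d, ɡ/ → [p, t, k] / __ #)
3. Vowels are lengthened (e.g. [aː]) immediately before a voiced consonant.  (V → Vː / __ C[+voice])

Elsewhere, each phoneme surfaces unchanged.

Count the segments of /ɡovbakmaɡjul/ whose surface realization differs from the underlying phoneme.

Segments that undergo a rule: /o/ → [oː] (rule 3); /a/ → [aː] (rule 3); /u/ → [uː] (rule 3).
All other segments surface unchanged.

3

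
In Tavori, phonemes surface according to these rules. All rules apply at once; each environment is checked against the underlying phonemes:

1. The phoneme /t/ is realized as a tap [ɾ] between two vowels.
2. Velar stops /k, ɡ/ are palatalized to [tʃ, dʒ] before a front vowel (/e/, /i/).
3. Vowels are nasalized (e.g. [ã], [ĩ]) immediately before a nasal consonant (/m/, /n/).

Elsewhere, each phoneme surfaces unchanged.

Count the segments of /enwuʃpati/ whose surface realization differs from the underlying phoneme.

2

Segments that undergo a rule: /e/ → [ẽ] (rule 3); /t/ → [ɾ] (rule 1).
All other segments surface unchanged.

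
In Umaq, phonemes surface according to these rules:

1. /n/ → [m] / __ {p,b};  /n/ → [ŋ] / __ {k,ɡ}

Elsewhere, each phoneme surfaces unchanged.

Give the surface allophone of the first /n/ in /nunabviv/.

/n/ (word-initial) is in the target of rule 1 but the environment (before a labial or velar stop) is not met → [n].

[n]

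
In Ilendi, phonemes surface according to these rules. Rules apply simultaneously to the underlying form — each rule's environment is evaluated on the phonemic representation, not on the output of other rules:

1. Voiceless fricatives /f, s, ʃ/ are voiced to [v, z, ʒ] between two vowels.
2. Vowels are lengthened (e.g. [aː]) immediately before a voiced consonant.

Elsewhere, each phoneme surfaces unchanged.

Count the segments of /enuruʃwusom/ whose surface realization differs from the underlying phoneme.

4

Segments that undergo a rule: /e/ → [eː] (rule 2); /u/ → [uː] (rule 2); /s/ → [z] (rule 1); /o/ → [oː] (rule 2).
All other segments surface unchanged.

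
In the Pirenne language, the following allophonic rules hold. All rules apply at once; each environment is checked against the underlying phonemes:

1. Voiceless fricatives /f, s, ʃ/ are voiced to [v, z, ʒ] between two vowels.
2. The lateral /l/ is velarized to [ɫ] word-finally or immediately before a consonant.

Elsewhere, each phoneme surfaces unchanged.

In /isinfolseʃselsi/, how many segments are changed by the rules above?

Segments that undergo a rule: /s/ → [z] (rule 1); /l/ → [ɫ] (rule 2); /l/ → [ɫ] (rule 2).
All other segments surface unchanged.

3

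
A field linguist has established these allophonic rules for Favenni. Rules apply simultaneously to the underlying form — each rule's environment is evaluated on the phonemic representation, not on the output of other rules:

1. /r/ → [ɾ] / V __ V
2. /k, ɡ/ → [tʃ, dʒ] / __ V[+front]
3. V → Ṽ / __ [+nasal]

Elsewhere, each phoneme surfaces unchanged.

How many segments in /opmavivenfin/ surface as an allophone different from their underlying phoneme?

2

Segments that undergo a rule: /e/ → [ẽ] (rule 3); /i/ → [ĩ] (rule 3).
All other segments surface unchanged.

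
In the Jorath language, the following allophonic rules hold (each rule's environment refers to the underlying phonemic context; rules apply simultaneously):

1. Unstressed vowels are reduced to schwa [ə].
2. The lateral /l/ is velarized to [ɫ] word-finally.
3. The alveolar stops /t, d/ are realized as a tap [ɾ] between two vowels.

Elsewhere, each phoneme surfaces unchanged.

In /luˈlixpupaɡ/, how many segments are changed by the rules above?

Segments that undergo a rule: /u/ → [ə] (rule 1); /u/ → [ə] (rule 1); /a/ → [ə] (rule 1).
All other segments surface unchanged.

3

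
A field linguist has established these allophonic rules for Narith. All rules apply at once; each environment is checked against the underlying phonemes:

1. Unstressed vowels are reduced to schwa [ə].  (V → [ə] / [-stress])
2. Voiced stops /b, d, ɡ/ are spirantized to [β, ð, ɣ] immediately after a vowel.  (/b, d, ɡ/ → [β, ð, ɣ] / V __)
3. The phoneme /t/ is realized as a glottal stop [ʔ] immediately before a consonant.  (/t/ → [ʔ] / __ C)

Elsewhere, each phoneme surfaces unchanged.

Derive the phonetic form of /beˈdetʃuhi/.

[bəˈðeʔʃəhə]

/b/ (word-initial) fails the environment for rule 2, so it stays [b].
Rule 1 applies to /e/ (between /b/ and /d/: in an unstressed syllable) → [ə].
Rule 2 applies to /d/ (between /e/ and /e/: immediately after a vowel) → [ð].
/e/ (between /d/ and /t/) fails the environment for rule 1, so it stays [e].
/t/ (between /e/ and /ʃ/): immediately before a consonant, so rule 3 applies → [ʔ].
/ʃ/ (between /t/ and /u/): no rule targets it → [ʃ].
/u/ meets the environment for rule 1 (in an unstressed syllable) → [ə].
/h/ (between /u/ and /i/): no rule targets it → [h].
Rule 1 applies to /i/ (word-final: in an unstressed syllable) → [ə].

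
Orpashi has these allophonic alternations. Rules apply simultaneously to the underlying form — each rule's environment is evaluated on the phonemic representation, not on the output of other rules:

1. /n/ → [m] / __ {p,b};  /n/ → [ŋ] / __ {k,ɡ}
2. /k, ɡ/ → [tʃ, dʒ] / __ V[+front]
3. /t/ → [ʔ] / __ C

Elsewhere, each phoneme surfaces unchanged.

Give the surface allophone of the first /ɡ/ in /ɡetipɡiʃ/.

[dʒ]

/ɡ/ — word-initial, before a front vowel — surfaces as [dʒ] (rule 2).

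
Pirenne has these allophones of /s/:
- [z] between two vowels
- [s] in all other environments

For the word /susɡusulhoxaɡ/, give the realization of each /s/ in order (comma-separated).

Occurrence 1 (position 1): no conditioning environment matches → elsewhere allophone [s].
Occurrence 2 (position 3): no conditioning environment matches → elsewhere allophone [s].
Occurrence 3 (position 6): between two vowels → [z].

[s], [s], [z]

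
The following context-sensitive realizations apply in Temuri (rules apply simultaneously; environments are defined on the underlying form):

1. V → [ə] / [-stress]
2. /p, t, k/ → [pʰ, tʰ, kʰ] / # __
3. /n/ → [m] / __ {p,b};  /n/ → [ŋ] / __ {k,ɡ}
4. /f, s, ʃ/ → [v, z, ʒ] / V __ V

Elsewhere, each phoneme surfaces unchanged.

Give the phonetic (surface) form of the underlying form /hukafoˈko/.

[həkəvəˈko]

/u/ — between /h/ and /k/, in an unstressed syllable — surfaces as [ə] (rule 1).
/k/ — between /u/ and /a/; rule 2 does not apply here → [k].
Rule 1 applies to /a/ (between /k/ and /f/: in an unstressed syllable) → [ə].
/f/ meets the environment for rule 4 (between two vowels) → [v].
/o/ meets the environment for rule 1 (in an unstressed syllable) → [ə].
/k/ (between /o/ and /o/) fails the environment for rule 2, so it stays [k].
/o/ — word-final; rule 1 does not apply here → [o].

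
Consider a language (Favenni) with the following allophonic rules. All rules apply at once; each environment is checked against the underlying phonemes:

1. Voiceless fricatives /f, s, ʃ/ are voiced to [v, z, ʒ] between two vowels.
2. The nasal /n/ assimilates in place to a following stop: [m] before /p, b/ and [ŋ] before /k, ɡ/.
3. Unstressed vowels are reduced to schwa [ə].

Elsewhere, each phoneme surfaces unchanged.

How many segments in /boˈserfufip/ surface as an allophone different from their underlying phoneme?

5

Segments that undergo a rule: /o/ → [ə] (rule 3); /s/ → [z] (rule 1); /u/ → [ə] (rule 3); /f/ → [v] (rule 1); /i/ → [ə] (rule 3).
All other segments surface unchanged.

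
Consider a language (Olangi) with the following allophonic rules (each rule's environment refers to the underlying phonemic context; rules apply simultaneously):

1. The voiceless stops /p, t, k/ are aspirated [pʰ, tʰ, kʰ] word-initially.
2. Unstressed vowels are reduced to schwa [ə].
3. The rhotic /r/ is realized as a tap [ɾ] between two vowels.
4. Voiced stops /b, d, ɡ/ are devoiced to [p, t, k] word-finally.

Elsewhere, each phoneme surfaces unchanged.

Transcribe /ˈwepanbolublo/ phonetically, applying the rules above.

[ˈwepənbələblə]

/w/ (word-initial) is unaffected → [w].
/e/ (between /w/ and /p/) fails the environment for rule 2, so it stays [e].
/p/ (between /e/ and /a/): rule 1 targets it, but not word-initially → unchanged [p].
/a/ (between /p/ and /n/): in an unstressed syllable, so rule 2 applies → [ə].
/n/ — not in any rule's target class → [n].
/b/ (between /n/ and /o/) fails the environment for rule 4, so it stays [b].
/o/ — between /b/ and /l/, in an unstressed syllable — surfaces as [ə] (rule 2).
/l/ — not in any rule's target class → [l].
/u/ (between /l/ and /b/) occurs in an unstressed syllable → [ə] by rule 2.
/b/ (between /u/ and /l/) is in the target of rule 4 but the environment (word-finally) is not met → [b].
/l/ stays [l].
/o/ (word-final) occurs in an unstressed syllable → [ə] by rule 2.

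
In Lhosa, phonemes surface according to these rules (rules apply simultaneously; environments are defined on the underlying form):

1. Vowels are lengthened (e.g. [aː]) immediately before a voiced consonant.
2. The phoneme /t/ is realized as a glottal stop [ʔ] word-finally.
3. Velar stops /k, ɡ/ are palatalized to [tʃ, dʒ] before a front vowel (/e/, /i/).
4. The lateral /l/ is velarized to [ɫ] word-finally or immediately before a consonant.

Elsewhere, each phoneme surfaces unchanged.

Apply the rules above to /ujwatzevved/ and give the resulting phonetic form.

/u/ meets the environment for rule 1 (before a voiced consonant) → [uː].
/a/ (between /w/ and /t/) is in the target of rule 1 but the environment (before a voiced consonant) is not met → [a].
/t/ (between /a/ and /z/): rule 2 targets it, but not word-finally → unchanged [t].
/e/ meets the environment for rule 1 (before a voiced consonant) → [eː].
Rule 1 applies to /e/ (between /v/ and /d/: before a voiced consonant) → [eː].

[uːjwatzeːvveːd]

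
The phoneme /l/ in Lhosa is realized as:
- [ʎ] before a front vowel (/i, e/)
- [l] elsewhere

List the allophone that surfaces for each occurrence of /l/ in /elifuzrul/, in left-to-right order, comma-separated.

Occurrence 1 (position 2): before a front vowel (/i, e/) → [ʎ].
Occurrence 2 (position 9): no conditioning environment matches → elsewhere allophone [l].

[ʎ], [l]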